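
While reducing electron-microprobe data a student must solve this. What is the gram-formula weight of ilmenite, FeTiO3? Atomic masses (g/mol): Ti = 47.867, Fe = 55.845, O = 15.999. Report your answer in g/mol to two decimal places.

151.71 g/mol

The formula mass is the sum 1×55.845 + 1×47.867 + 3×15.999.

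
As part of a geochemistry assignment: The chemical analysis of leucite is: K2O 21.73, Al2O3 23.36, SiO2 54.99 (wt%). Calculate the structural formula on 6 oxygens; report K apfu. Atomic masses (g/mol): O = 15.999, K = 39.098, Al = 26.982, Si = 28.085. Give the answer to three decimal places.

1.007 K apfu

K2O: 21.73/94.195 = 0.23069 mol → 0.46138 mol K, 0.23069 mol O.
Al2O3: 23.36/101.961 = 0.22911 mol → 0.45822 mol Al, 0.68733 mol O.
SiO2: 54.99/60.083 = 0.91523 mol → 0.91523 mol Si, 1.83046 mol O.
Total oxygen = 2.74848 mol. Normalization factor = 6/2.74848 = 2.18302.
K per 6 O = 0.46138 × 2.18302 = 1.007.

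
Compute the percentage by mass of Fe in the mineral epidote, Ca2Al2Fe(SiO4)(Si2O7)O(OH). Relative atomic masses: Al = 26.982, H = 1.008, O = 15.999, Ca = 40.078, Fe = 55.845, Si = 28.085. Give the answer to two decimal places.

11.56 weight percent

Molar mass of Ca2Al2Fe(SiO4)(Si2O7)O(OH): 2·40.078 + 2·26.982 + 1·55.845 + 3·28.085 + 13·15.999 + 1·1.008 = 483.215 g/mol.
Mass of Fe per formula unit: 1 × 55.845 = 55.845 g.
Weight fraction Fe = 55.845 / 483.215 = 0.1156.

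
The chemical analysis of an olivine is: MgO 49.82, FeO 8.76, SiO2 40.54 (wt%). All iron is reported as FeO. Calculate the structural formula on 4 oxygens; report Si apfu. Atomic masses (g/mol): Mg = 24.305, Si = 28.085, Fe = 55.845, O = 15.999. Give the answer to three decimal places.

0.997 Si apfu

MgO: 49.82/40.304 = 1.23611 mol → 1.23611 mol Mg, 1.23611 mol O.
FeO: 8.76/71.844 = 0.12193 mol → 0.12193 mol Fe, 0.12193 mol O.
SiO2: 40.54/60.083 = 0.67473 mol → 0.67473 mol Si, 1.34946 mol O.
Total oxygen = 2.70750 mol. Normalization factor = 4/2.70750 = 1.47738.
Si per 4 O = 0.67473 × 1.47738 = 0.997.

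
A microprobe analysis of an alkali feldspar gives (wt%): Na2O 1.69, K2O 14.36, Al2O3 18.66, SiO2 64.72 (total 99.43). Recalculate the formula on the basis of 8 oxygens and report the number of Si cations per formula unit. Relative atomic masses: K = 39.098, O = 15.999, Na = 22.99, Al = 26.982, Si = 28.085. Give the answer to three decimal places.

Na2O (M=61.979): mol = 0.02727; Na = 0.05454, O = 0.02727.
K2O (M=94.195): mol = 0.15245; K = 0.30490, O = 0.15245.
Al2O3 (M=101.961): mol = 0.18301; Al = 0.36602, O = 0.54903.
SiO2 (M=60.083): mol = 1.07718; Si = 1.07718, O = 2.15436.
ΣO = 2.88311; factor = 8/ΣO = 2.77478.
Si apfu = 1.07718 × 2.77478 = 2.989.

2.989 Si apfu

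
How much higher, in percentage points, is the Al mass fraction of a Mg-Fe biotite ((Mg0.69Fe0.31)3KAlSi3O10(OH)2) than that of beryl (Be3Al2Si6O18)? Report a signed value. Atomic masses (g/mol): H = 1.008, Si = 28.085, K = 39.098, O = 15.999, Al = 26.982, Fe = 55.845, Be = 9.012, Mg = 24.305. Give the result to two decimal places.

-4.00 percentage points

Al in (Mg0.69Fe0.31)3KAlSi3O10(OH)2: molar mass 446.586 g/mol; 1×26.982 = 26.982 g → 6.04 wt%.
Al in Be3Al2Si6O18: molar mass 537.492 g/mol; 2×26.982 = 53.964 g → 10.04 wt%.
Difference = 6.04 − 10.04 = -4.00 percentage points.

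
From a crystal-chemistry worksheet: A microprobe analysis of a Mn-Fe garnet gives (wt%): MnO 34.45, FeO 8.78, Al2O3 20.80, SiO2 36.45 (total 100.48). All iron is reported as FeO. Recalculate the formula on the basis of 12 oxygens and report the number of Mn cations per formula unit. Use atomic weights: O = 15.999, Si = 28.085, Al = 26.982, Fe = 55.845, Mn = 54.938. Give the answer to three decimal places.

MnO: 34.45/70.937 = 0.48564 mol → 0.48564 mol Mn, 0.48564 mol O.
FeO: 8.78/71.844 = 0.12221 mol → 0.12221 mol Fe, 0.12221 mol O.
Al2O3: 20.80/101.961 = 0.20400 mol → 0.40800 mol Al, 0.61200 mol O.
SiO2: 36.45/60.083 = 0.60666 mol → 0.60666 mol Si, 1.21332 mol O.
Total oxygen = 2.43317 mol. Normalization factor = 12/2.43317 = 4.93184.
Mn per 12 O = 0.48564 × 4.93184 = 2.395.

2.395 Mn apfu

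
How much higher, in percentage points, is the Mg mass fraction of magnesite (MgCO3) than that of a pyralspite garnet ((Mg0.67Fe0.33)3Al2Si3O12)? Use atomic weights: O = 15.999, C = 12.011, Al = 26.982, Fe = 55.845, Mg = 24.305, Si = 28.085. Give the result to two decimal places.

17.58 percentage points

Mg in MgCO3: molar mass 84.313 g/mol; 1×24.305 = 24.305 g → 28.83 wt%.
Mg in (Mg0.67Fe0.33)3Al2Si3O12: molar mass 434.347 g/mol; 2.01×24.305 = 48.853 g → 11.25 wt%.
Difference = 28.83 − 11.25 = 17.58 percentage points.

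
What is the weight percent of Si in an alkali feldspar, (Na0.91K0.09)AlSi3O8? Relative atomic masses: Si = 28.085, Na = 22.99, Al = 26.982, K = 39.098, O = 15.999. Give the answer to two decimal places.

31.95 mass %

M((Na0.91K0.09)AlSi3O8) = 263.669 g/mol.
Si contributes 3 × 28.085 = 84.255 g per mole.
84.255/263.669 = 0.3195 → 31.95%.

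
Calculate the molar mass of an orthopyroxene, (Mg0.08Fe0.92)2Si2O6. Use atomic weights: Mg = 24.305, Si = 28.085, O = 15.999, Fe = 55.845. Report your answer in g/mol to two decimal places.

M = 0.16×24.305 + 1.84×55.845 + 2×28.085 + 6×15.999

258.81 g/mol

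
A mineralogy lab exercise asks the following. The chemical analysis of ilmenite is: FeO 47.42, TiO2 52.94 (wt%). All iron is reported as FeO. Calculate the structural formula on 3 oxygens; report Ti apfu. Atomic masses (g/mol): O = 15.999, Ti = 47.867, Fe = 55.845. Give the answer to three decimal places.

1.001 Ti apfu

FeO: 47.42/71.844 = 0.66004 mol → 0.66004 mol Fe, 0.66004 mol O.
TiO2: 52.94/79.865 = 0.66287 mol → 0.66287 mol Ti, 1.32574 mol O.
Total oxygen = 1.98578 mol. Normalization factor = 3/1.98578 = 1.51074.
Ti per 3 O = 0.66287 × 1.51074 = 1.001.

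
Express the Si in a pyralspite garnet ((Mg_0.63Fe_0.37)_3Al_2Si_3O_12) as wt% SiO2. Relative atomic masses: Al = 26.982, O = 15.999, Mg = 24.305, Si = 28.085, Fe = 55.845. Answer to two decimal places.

41.14 wt%

Molar mass of (Mg_0.63Fe_0.37)_3Al_2Si_3O_12 = 1.89×24.305 + 1.11×55.845 + 2×26.982 + 3×28.085 + 12×15.999 = 438.131 g/mol.
Each formula unit contains 3 Si, equivalent to 3/1 = 3.0000 mol SiO2.
M(SiO2) = 1×28.085 + 2×15.999 = 60.083 g/mol.
Mass of SiO2 per formula unit = 3.0000 × 60.083 = 180.249 g.
SiO2 wt% = 180.249 / 438.131 × 100 = 41.14%.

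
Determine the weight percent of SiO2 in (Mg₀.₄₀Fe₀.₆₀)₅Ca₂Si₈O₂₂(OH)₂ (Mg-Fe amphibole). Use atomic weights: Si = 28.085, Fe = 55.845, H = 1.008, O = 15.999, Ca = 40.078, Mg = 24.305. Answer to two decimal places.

M((Mg₀.₄₀Fe₀.₆₀)₅Ca₂Si₈O₂₂(OH)₂) = 906.973 g/mol; M(SiO2) = 60.083 g/mol.
Moles SiO2 per formula unit = 8 Si ÷ 1 = 8.0000.
SiO2 fraction = (8.0000 × 60.083) / 906.973 = 480.664/906.973 = 0.5300.

53.00 wt%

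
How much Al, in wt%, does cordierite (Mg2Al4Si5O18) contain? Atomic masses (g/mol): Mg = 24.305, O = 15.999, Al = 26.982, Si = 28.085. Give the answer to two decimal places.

M(Mg2Al4Si5O18) = 584.945 g/mol.
Al contributes 4 × 26.982 = 107.928 g per mole.
107.928/584.945 = 0.1845 → 18.45%.

18.45 wt%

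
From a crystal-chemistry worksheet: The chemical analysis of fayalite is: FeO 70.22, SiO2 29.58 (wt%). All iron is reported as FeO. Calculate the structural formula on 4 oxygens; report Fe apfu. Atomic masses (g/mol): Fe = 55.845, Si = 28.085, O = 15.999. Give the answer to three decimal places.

1.993 Fe apfu

FeO: 70.22/71.844 = 0.97740 mol → 0.97740 mol Fe, 0.97740 mol O.
SiO2: 29.58/60.083 = 0.49232 mol → 0.49232 mol Si, 0.98464 mol O.
Total oxygen = 1.96204 mol. Normalization factor = 4/1.96204 = 2.03869.
Fe per 4 O = 0.97740 × 2.03869 = 1.993.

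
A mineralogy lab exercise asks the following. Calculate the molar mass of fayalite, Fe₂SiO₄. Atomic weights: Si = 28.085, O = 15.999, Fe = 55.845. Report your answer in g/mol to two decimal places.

203.77 g/mol

Fe: 2 × 55.845 = 111.6900
Si: 1 × 28.085 = 28.0850
O: 4 × 15.999 = 63.9960
Summing the contributions gives the formula mass.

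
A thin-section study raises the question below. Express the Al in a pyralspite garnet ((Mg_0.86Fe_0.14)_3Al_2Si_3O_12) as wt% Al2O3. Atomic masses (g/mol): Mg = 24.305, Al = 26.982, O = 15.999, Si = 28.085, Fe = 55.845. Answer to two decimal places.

Formula mass = 416.369 g/mol.
2 Al → 1.0000 mol Al2O3 per formula unit; M(Al2O3) = 101.961, so Al2O3 mass = 101.961 g.
101.961/416.369 × 100 = 24.49 wt%.

24.49 wt%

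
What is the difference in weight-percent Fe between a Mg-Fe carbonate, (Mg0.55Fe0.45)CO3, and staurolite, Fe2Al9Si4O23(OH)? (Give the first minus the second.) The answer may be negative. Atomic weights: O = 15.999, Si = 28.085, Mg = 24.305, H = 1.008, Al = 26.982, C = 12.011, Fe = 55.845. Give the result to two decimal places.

First mineral: 25.130 g Fe in 98.506 g formula = 25.51 wt% Fe.
Second mineral: 111.690 g Fe in 851.852 g formula = 13.11 wt% Fe.
25.51% − 13.11% gives a difference of 12.40 percentage points.

12.40 percentage points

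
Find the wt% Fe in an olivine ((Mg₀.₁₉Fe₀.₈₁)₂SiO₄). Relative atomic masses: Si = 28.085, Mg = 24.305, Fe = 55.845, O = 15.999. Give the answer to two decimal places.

Molar mass of (Mg₀.₁₉Fe₀.₈₁)₂SiO₄: 0.38·24.305 + 1.62·55.845 + 1·28.085 + 4·15.999 = 191.786 g/mol.
Mass of Fe per formula unit: 1.62 × 55.845 = 90.469 g.
Weight fraction Fe = 90.469 / 191.786 = 0.4717.

47.17 weight percent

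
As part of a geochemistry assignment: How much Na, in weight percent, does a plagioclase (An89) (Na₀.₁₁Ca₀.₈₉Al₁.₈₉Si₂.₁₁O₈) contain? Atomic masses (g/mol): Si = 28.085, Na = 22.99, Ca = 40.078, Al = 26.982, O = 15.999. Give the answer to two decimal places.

Formula mass = 0.11·22.99 + 0.89·40.078 + 1.89·26.982 + 2.11·28.085 + 8·15.999 = 276.446 g/mol, of which 2.529 g is Na.
So Na makes up 2.529/276.446 = 0.0091 of the mass, i.e. 0.91%.

0.91 weight percent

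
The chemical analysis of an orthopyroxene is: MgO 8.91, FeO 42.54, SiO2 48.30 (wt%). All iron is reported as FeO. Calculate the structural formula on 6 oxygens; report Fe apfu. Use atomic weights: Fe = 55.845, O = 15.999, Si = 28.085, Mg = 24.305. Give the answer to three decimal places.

MgO (M=40.304): mol = 0.22107; Mg = 0.22107, O = 0.22107.
FeO (M=71.844): mol = 0.59212; Fe = 0.59212, O = 0.59212.
SiO2 (M=60.083): mol = 0.80389; Si = 0.80389, O = 1.60778.
ΣO = 2.42097; factor = 6/ΣO = 2.47835.
Fe apfu = 0.59212 × 2.47835 = 1.467.

1.467 Fe apfu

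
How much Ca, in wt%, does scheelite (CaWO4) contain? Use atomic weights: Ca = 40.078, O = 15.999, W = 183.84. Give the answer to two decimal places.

Formula mass = 1·40.078 + 1·183.84 + 4·15.999 = 287.914 g/mol, of which 40.078 g is Ca.
So Ca makes up 40.078/287.914 = 0.1392 of the mass, i.e. 13.92%.

13.92 wt%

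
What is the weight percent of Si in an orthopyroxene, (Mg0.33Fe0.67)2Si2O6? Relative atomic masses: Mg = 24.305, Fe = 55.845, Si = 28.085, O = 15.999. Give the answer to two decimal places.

23.11 weight percent

Molar mass of (Mg0.33Fe0.67)2Si2O6: 0.66·24.305 + 1.34·55.845 + 2·28.085 + 6·15.999 = 243.038 g/mol.
Mass of Si per formula unit: 2 × 28.085 = 56.170 g.
Weight fraction Si = 56.170 / 243.038 = 0.2311.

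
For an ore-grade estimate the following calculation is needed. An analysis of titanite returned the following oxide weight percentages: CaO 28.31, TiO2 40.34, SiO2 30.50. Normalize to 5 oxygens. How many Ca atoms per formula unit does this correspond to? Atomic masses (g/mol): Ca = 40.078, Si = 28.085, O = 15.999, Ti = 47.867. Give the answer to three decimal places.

0.998 Ca apfu

CaO (M=56.077): mol = 0.50484; Ca = 0.50484, O = 0.50484.
TiO2 (M=79.865): mol = 0.50510; Ti = 0.50510, O = 1.01020.
SiO2 (M=60.083): mol = 0.50763; Si = 0.50763, O = 1.01526.
ΣO = 2.53030; factor = 5/ΣO = 1.97605.
Ca apfu = 0.50484 × 1.97605 = 0.998.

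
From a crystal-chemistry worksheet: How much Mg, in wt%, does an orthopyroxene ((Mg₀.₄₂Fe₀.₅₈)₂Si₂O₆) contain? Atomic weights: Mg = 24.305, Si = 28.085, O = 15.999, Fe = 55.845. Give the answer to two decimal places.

8.60 wt%

Molar mass of (Mg₀.₄₂Fe₀.₅₈)₂Si₂O₆: 0.84*24.305 + 1.16*55.845 + 2*28.085 + 6*15.999 = 237.360 g/mol.
Mass of Mg per formula unit: 0.84 × 24.305 = 20.416 g.
Weight fraction Mg = 20.416 / 237.360 = 0.0860.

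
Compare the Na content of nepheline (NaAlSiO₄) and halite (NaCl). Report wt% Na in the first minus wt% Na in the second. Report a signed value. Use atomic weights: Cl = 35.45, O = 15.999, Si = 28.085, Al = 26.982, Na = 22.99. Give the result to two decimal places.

-23.16 percentage points

Na in NaAlSiO₄: molar mass 142.053 g/mol; 1×22.99 = 22.990 g → 16.18 wt%.
Na in NaCl: molar mass 58.440 g/mol; 1×22.99 = 22.990 g → 39.34 wt%.
Difference = 16.18 − 39.34 = -23.16 percentage points.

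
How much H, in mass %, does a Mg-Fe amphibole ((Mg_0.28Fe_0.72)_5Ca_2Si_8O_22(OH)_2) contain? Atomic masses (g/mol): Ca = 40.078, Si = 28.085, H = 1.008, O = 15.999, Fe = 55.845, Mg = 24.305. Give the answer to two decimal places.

Molar mass of (Mg_0.28Fe_0.72)_5Ca_2Si_8O_22(OH)_2: 1.40×24.305 + 3.60×55.845 + 2×40.078 + 8×28.085 + 24×15.999 + 2×1.008 = 925.897 g/mol.
Mass of H per formula unit: 2 × 1.008 = 2.016 g.
Weight fraction H = 2.016 / 925.897 = 0.0022.

0.22 mass %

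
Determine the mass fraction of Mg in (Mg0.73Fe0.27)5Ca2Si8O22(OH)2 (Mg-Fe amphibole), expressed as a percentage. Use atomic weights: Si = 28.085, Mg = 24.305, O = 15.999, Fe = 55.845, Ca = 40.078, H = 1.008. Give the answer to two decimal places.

10.38 wt%

Molar mass of (Mg0.73Fe0.27)5Ca2Si8O22(OH)2: 3.65×24.305 + 1.35×55.845 + 2×40.078 + 8×28.085 + 24×15.999 + 2×1.008 = 854.932 g/mol.
Mass of Mg per formula unit: 3.65 × 24.305 = 88.713 g.
Weight fraction Mg = 88.713 / 854.932 = 0.1038.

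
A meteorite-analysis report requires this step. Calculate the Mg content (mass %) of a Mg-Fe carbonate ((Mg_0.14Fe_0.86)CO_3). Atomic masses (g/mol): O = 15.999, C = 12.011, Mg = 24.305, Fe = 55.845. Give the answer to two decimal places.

Formula mass = 0.14*24.305 + 0.86*55.845 + 1*12.011 + 3*15.999 = 111.437 g/mol, of which 3.403 g is Mg.
So Mg makes up 3.403/111.437 = 0.0305 of the mass, i.e. 3.05%.

3.05 mass %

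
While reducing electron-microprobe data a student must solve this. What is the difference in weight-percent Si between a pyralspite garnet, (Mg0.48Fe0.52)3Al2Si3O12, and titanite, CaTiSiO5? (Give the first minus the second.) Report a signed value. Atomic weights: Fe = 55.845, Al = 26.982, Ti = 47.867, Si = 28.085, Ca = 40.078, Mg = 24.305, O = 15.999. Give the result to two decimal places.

4.30 percentage points

Si in (Mg0.48Fe0.52)3Al2Si3O12: molar mass 452.324 g/mol; 3×28.085 = 84.255 g → 18.63 wt%.
Si in CaTiSiO5: molar mass 196.025 g/mol; 1×28.085 = 28.085 g → 14.33 wt%.
Difference = 18.63 − 14.33 = 4.30 percentage points.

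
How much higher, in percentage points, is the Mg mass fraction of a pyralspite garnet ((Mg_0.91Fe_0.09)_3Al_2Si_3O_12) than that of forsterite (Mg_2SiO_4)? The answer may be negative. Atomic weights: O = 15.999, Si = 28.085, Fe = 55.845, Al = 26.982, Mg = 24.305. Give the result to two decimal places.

-18.43 percentage points

Mg in (Mg_0.91Fe_0.09)_3Al_2Si_3O_12: molar mass 411.638 g/mol; 2.73×24.305 = 66.353 g → 16.12 wt%.
Mg in Mg_2SiO_4: molar mass 140.691 g/mol; 2×24.305 = 48.610 g → 34.55 wt%.
Difference = 16.12 − 34.55 = -18.43 percentage points.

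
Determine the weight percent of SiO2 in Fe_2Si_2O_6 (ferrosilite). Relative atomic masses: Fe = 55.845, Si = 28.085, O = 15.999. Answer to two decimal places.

Molar mass of Fe_2Si_2O_6 = 2·55.845 + 2·28.085 + 6·15.999 = 263.854 g/mol.
Each formula unit contains 2 Si, equivalent to 2/1 = 2.0000 mol SiO2.
M(SiO2) = 1×28.085 + 2×15.999 = 60.083 g/mol.
Mass of SiO2 per formula unit = 2.0000 × 60.083 = 120.166 g.
SiO2 wt% = 120.166 / 263.854 × 100 = 45.54%.

45.54 wt%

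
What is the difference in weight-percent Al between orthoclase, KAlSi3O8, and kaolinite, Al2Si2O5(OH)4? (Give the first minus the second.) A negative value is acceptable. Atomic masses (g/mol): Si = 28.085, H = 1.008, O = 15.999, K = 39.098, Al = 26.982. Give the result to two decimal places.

M(KAlSi3O8) = 278.327 g/mol, so wt% Al = 26.982/278.327 × 100 = 9.69%.
M(Al2Si2O5(OH)4) = 258.157 g/mol, so wt% Al = 53.964/258.157 × 100 = 20.90%.
9.69 − 20.90 = -11.21 pp.

-11.21 percentage points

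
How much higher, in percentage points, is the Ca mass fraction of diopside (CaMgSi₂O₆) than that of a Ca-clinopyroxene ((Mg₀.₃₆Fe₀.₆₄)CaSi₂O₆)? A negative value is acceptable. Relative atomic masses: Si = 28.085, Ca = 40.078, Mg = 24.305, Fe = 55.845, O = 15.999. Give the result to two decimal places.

1.58 percentage points

Ca in CaMgSi₂O₆: molar mass 216.547 g/mol; 1×40.078 = 40.078 g → 18.51 wt%.
Ca in (Mg₀.₃₆Fe₀.₆₄)CaSi₂O₆: molar mass 236.733 g/mol; 1×40.078 = 40.078 g → 16.93 wt%.
Difference = 18.51 − 16.93 = 1.58 percentage points.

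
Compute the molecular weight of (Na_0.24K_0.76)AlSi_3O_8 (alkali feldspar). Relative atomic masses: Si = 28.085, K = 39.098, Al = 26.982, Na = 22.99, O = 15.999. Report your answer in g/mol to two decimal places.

Na: 0.24 × 22.99 = 5.5176
K: 0.76 × 39.098 = 29.7145
Al: 1 × 26.982 = 26.9820
Si: 3 × 28.085 = 84.2550
O: 8 × 15.999 = 127.9920
Summing the contributions gives the formula mass.

274.46 g/mol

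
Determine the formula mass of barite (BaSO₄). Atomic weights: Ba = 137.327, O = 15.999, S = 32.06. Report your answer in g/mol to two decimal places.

Ba: 1 × 137.327 = 137.3270
S: 1 × 32.06 = 32.0600
O: 4 × 15.999 = 63.9960
Summing the contributions gives the formula mass.

233.38 g/mol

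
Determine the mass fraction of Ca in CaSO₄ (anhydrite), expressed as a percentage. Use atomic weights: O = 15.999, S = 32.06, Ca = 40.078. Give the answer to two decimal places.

Molar mass of CaSO₄: 1·40.078 + 1·32.06 + 4·15.999 = 136.134 g/mol.
Mass of Ca per formula unit: 1 × 40.078 = 40.078 g.
Weight fraction Ca = 40.078 / 136.134 = 0.2944.

29.44 wt%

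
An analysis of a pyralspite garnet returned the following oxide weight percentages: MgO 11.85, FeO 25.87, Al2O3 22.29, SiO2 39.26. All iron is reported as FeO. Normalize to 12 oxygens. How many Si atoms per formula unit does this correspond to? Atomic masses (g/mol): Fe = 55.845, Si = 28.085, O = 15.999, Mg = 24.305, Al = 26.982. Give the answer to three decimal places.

MgO: 11.85/40.304 = 0.29402 mol → 0.29402 mol Mg, 0.29402 mol O.
FeO: 25.87/71.844 = 0.36009 mol → 0.36009 mol Fe, 0.36009 mol O.
Al2O3: 22.29/101.961 = 0.21861 mol → 0.43722 mol Al, 0.65583 mol O.
SiO2: 39.26/60.083 = 0.65343 mol → 0.65343 mol Si, 1.30686 mol O.
Total oxygen = 2.61680 mol. Normalization factor = 12/2.61680 = 4.58575.
Si per 12 O = 0.65343 × 4.58575 = 2.996.

2.996 Si apfu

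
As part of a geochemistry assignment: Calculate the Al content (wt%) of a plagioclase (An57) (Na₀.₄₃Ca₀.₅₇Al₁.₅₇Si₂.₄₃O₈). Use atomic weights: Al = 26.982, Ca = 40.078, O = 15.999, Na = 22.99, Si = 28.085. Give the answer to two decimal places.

Molar mass of Na₀.₄₃Ca₀.₅₇Al₁.₅₇Si₂.₄₃O₈: 0.43×22.99 + 0.57×40.078 + 1.57×26.982 + 2.43×28.085 + 8×15.999 = 271.330 g/mol.
Mass of Al per formula unit: 1.57 × 26.982 = 42.362 g.
Weight fraction Al = 42.362 / 271.330 = 0.1561.

15.61 wt%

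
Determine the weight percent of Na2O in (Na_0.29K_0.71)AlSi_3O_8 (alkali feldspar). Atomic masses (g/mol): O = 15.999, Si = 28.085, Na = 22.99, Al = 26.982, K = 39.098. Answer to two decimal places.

3.28 wt%

Molar mass of (Na_0.29K_0.71)AlSi_3O_8 = 0.29×22.99 + 0.71×39.098 + 1×26.982 + 3×28.085 + 8×15.999 = 273.656 g/mol.
Each formula unit contains 0.29 Na, equivalent to 0.29/2 = 0.1450 mol Na2O.
M(Na2O) = 2×22.99 + 1×15.999 = 61.979 g/mol.
Mass of Na2O per formula unit = 0.1450 × 61.979 = 8.987 g.
Na2O wt% = 8.987 / 273.656 × 100 = 3.28%.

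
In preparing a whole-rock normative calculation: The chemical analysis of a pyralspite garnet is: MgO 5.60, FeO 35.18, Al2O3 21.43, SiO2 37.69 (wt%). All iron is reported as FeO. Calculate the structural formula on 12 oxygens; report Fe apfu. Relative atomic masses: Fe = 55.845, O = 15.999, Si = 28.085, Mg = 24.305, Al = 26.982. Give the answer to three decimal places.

2.338 Fe apfu

5.60 wt% MgO ÷ 40.304 g/mol = 0.13894 mol, giving 0.13894 Mg and 0.13894 O.
35.18 wt% FeO ÷ 71.844 g/mol = 0.48967 mol, giving 0.48967 Fe and 0.48967 O.
21.43 wt% Al2O3 ÷ 101.961 g/mol = 0.21018 mol, giving 0.42036 Al and 0.63054 O.
37.69 wt% SiO2 ÷ 60.083 g/mol = 0.62730 mol, giving 0.62730 Si and 1.25460 O.
Oxygen sums to 2.51375; scaling by 12/2.51375 = 4.77374 puts the formula on 12 O.
Fe: 0.48967 × 4.77374 = 2.338 atoms per formula unit.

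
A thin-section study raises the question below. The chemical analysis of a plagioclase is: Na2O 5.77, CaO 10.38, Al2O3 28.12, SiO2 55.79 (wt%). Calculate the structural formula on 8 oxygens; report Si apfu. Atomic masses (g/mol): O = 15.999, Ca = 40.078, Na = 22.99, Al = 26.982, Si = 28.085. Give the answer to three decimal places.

Na2O: 5.77/61.979 = 0.09310 mol → 0.18620 mol Na, 0.09310 mol O.
CaO: 10.38/56.077 = 0.18510 mol → 0.18510 mol Ca, 0.18510 mol O.
Al2O3: 28.12/101.961 = 0.27579 mol → 0.55158 mol Al, 0.82737 mol O.
SiO2: 55.79/60.083 = 0.92855 mol → 0.92855 mol Si, 1.85710 mol O.
Total oxygen = 2.96267 mol. Normalization factor = 8/2.96267 = 2.70027.
Si per 8 O = 0.92855 × 2.70027 = 2.507.

2.507 Si apfu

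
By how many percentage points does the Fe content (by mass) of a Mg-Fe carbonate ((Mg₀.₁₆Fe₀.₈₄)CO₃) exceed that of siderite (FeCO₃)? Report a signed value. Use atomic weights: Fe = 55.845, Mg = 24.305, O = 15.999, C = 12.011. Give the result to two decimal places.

-5.87 percentage points

M((Mg₀.₁₆Fe₀.₈₄)CO₃) = 110.807 g/mol, so wt% Fe = 46.910/110.807 × 100 = 42.33%.
M(FeCO₃) = 115.853 g/mol, so wt% Fe = 55.845/115.853 × 100 = 48.20%.
42.33 − 48.20 = -5.87 pp.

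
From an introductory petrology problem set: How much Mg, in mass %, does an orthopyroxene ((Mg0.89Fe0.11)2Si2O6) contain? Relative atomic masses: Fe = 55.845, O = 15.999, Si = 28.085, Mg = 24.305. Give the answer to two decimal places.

Molar mass of (Mg0.89Fe0.11)2Si2O6: 1.78×24.305 + 0.22×55.845 + 2×28.085 + 6×15.999 = 207.713 g/mol.
Mass of Mg per formula unit: 1.78 × 24.305 = 43.263 g.
Weight fraction Mg = 43.263 / 207.713 = 0.2083.

20.83 mass %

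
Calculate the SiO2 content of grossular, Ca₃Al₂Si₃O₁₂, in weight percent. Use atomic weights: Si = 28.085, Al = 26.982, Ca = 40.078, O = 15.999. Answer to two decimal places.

40.02 wt%

M(Ca₃Al₂Si₃O₁₂) = 450.441 g/mol; M(SiO2) = 60.083 g/mol.
Moles SiO2 per formula unit = 3 Si ÷ 1 = 3.0000.
SiO2 fraction = (3.0000 × 60.083) / 450.441 = 180.249/450.441 = 0.4002.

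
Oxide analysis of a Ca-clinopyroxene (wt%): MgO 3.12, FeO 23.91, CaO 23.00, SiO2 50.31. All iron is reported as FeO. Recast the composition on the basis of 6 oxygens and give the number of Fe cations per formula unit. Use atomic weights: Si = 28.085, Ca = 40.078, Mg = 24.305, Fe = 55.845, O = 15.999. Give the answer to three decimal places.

3.12 wt% MgO ÷ 40.304 g/mol = 0.07741 mol, giving 0.07741 Mg and 0.07741 O.
23.91 wt% FeO ÷ 71.844 g/mol = 0.33280 mol, giving 0.33280 Fe and 0.33280 O.
23.00 wt% CaO ÷ 56.077 g/mol = 0.41015 mol, giving 0.41015 Ca and 0.41015 O.
50.31 wt% SiO2 ÷ 60.083 g/mol = 0.83734 mol, giving 0.83734 Si and 1.67468 O.
Oxygen sums to 2.49504; scaling by 6/2.49504 = 2.40477 puts the formula on 6 O.
Fe: 0.33280 × 2.40477 = 0.800 atoms per formula unit.

0.800 Fe apfu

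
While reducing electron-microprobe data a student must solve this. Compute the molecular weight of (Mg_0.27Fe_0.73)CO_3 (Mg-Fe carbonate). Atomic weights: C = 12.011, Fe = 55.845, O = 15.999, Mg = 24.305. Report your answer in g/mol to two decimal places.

107.34 g/mol

The formula mass is the sum 0.27×24.305 + 0.73×55.845 + 1×12.011 + 3×15.999.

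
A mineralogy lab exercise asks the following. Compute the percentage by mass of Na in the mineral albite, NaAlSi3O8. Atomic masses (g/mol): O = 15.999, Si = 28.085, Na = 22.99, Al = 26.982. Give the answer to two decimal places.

8.77 mass %

Formula mass = 1×22.99 + 1×26.982 + 3×28.085 + 8×15.999 = 262.219 g/mol, of which 22.990 g is Na.
So Na makes up 22.990/262.219 = 0.0877 of the mass, i.e. 8.77%.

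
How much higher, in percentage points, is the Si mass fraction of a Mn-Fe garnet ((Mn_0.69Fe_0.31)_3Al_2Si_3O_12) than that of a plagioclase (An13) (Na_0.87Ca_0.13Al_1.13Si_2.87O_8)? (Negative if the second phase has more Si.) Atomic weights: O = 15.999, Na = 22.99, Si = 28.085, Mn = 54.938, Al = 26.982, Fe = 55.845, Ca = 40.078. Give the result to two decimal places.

-13.51 percentage points

Si in (Mn_0.69Fe_0.31)_3Al_2Si_3O_12: molar mass 495.865 g/mol; 3×28.085 = 84.255 g → 16.99 wt%.
Si in Na_0.87Ca_0.13Al_1.13Si_2.87O_8: molar mass 264.297 g/mol; 2.87×28.085 = 80.604 g → 30.50 wt%.
Difference = 16.99 − 30.50 = -13.51 percentage points.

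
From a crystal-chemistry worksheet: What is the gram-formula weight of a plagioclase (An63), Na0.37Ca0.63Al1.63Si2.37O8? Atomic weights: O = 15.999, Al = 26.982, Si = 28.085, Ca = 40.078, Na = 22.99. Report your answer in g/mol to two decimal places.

The formula mass is the sum 0.37×22.99 + 0.63×40.078 + 1.63×26.982 + 2.37×28.085 + 8×15.999.

272.29 g/mol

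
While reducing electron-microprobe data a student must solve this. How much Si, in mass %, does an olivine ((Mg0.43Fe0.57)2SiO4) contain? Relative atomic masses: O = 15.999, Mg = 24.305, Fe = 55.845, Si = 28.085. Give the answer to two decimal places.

Formula mass = 0.86*24.305 + 1.14*55.845 + 1*28.085 + 4*15.999 = 176.647 g/mol, of which 28.085 g is Si.
So Si makes up 28.085/176.647 = 0.1590 of the mass, i.e. 15.90%.

15.90 mass %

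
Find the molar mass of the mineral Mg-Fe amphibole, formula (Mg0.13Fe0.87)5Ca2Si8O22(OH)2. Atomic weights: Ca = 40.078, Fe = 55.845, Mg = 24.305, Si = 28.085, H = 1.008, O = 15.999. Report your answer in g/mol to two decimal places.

949.55 g/mol

M = 0.65·24.305 + 4.35·55.845 + 2·40.078 + 8·28.085 + 24·15.999 + 2·1.008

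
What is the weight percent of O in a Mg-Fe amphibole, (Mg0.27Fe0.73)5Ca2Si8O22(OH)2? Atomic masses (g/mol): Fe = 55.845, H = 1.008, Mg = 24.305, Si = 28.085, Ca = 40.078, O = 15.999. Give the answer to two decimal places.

41.40 weight percent

Molar mass of (Mg0.27Fe0.73)5Ca2Si8O22(OH)2: 1.35·24.305 + 3.65·55.845 + 2·40.078 + 8·28.085 + 24·15.999 + 2·1.008 = 927.474 g/mol.
Mass of O per formula unit: 24 × 15.999 = 383.976 g.
Weight fraction O = 383.976 / 927.474 = 0.4140.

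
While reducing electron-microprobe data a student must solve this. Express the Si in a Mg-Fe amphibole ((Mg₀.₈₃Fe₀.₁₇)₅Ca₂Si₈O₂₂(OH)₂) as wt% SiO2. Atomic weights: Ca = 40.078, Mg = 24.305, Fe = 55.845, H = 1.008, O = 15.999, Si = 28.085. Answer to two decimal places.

57.28 wt%

M((Mg₀.₈₃Fe₀.₁₇)₅Ca₂Si₈O₂₂(OH)₂) = 839.162 g/mol; M(SiO2) = 60.083 g/mol.
Moles SiO2 per formula unit = 8 Si ÷ 1 = 8.0000.
SiO2 fraction = (8.0000 × 60.083) / 839.162 = 480.664/839.162 = 0.5728.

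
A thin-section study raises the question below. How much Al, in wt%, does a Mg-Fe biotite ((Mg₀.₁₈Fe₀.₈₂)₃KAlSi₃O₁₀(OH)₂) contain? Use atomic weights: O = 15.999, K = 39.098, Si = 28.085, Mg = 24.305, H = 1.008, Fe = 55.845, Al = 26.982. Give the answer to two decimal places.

M((Mg₀.₁₈Fe₀.₈₂)₃KAlSi₃O₁₀(OH)₂) = 494.842 g/mol.
Al contributes 1 × 26.982 = 26.982 g per mole.
26.982/494.842 = 0.0545 → 5.45%.

5.45 wt%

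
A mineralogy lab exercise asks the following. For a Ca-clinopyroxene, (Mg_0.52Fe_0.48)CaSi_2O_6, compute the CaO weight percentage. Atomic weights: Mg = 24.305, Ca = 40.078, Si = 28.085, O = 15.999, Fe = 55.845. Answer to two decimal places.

M((Mg_0.52Fe_0.48)CaSi_2O_6) = 231.686 g/mol; M(CaO) = 56.077 g/mol.
Moles CaO per formula unit = 1 Ca ÷ 1 = 1.0000.
CaO fraction = (1.0000 × 56.077) / 231.686 = 56.077/231.686 = 0.2420.

24.20 wt%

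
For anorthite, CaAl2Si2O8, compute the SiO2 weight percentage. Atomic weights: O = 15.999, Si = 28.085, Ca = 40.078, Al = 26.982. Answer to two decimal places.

43.19 wt%

M(CaAl2Si2O8) = 278.204 g/mol; M(SiO2) = 60.083 g/mol.
Moles SiO2 per formula unit = 2 Si ÷ 1 = 2.0000.
SiO2 fraction = (2.0000 × 60.083) / 278.204 = 120.166/278.204 = 0.4319.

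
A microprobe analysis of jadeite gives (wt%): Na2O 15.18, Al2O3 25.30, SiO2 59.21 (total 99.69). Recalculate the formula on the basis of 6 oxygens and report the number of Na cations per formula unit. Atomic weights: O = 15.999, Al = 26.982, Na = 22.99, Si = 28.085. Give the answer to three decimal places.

Na2O (M=61.979): mol = 0.24492; Na = 0.48984, O = 0.24492.
Al2O3 (M=101.961): mol = 0.24813; Al = 0.49626, O = 0.74439.
SiO2 (M=60.083): mol = 0.98547; Si = 0.98547, O = 1.97094.
ΣO = 2.96025; factor = 6/ΣO = 2.02686.
Na apfu = 0.48984 × 2.02686 = 0.993.

0.993 Na apfu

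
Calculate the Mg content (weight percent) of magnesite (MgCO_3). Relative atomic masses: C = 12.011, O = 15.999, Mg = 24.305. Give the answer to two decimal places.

M(MgCO_3) = 84.313 g/mol.
Mg contributes 1 × 24.305 = 24.305 g per mole.
24.305/84.313 = 0.2883 → 28.83%.

28.83 weight percent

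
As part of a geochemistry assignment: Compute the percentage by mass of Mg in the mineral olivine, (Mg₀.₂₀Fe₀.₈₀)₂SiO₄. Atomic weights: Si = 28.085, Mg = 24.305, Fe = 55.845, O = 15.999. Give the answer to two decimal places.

5.09 weight percent

Formula mass = 0.40*24.305 + 1.60*55.845 + 1*28.085 + 4*15.999 = 191.155 g/mol, of which 9.722 g is Mg.
So Mg makes up 9.722/191.155 = 0.0509 of the mass, i.e. 5.09%.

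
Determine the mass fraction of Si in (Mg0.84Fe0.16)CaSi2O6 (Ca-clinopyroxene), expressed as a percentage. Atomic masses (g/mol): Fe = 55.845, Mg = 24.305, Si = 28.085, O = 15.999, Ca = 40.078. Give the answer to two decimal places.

Formula mass = 0.84*24.305 + 0.16*55.845 + 1*40.078 + 2*28.085 + 6*15.999 = 221.593 g/mol, of which 56.170 g is Si.
So Si makes up 56.170/221.593 = 0.2535 of the mass, i.e. 25.35%.

25.35 wt%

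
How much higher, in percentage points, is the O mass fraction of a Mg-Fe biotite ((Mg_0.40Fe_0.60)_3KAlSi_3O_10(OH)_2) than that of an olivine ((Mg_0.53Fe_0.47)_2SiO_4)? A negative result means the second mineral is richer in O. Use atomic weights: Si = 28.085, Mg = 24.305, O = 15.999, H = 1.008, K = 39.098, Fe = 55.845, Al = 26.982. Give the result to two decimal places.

O in (Mg_0.40Fe_0.60)_3KAlSi_3O_10(OH)_2: molar mass 474.026 g/mol; 12×15.999 = 191.988 g → 40.50 wt%.
O in (Mg_0.53Fe_0.47)_2SiO_4: molar mass 170.339 g/mol; 4×15.999 = 63.996 g → 37.57 wt%.
Difference = 40.50 − 37.57 = 2.93 percentage points.

2.93 percentage points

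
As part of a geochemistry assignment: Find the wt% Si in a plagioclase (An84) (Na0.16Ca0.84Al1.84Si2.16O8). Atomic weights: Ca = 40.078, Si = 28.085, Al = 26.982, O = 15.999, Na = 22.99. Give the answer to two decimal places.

22.01 weight percent

Molar mass of Na0.16Ca0.84Al1.84Si2.16O8: 0.16*22.99 + 0.84*40.078 + 1.84*26.982 + 2.16*28.085 + 8*15.999 = 275.646 g/mol.
Mass of Si per formula unit: 2.16 × 28.085 = 60.664 g.
Weight fraction Si = 60.664 / 275.646 = 0.2201.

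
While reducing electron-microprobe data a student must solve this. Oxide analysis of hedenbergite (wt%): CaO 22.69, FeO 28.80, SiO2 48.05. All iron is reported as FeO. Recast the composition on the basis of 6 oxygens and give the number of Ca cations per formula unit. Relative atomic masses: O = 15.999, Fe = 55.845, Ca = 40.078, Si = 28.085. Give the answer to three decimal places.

CaO (M=56.077): mol = 0.40462; Ca = 0.40462, O = 0.40462.
FeO (M=71.844): mol = 0.40087; Fe = 0.40087, O = 0.40087.
SiO2 (M=60.083): mol = 0.79973; Si = 0.79973, O = 1.59946.
ΣO = 2.40495; factor = 6/ΣO = 2.49485.
Ca apfu = 0.40462 × 2.49485 = 1.009.

1.009 Ca apfu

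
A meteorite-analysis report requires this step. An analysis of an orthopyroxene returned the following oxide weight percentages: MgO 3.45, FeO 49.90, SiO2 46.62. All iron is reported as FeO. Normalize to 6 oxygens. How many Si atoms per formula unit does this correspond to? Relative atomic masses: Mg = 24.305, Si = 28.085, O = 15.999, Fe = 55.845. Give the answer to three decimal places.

1.996 Si apfu

3.45 wt% MgO ÷ 40.304 g/mol = 0.08560 mol, giving 0.08560 Mg and 0.08560 O.
49.90 wt% FeO ÷ 71.844 g/mol = 0.69456 mol, giving 0.69456 Fe and 0.69456 O.
46.62 wt% SiO2 ÷ 60.083 g/mol = 0.77593 mol, giving 0.77593 Si and 1.55186 O.
Oxygen sums to 2.33202; scaling by 6/2.33202 = 2.57288 puts the formula on 6 O.
Si: 0.77593 × 2.57288 = 1.996 atoms per formula unit.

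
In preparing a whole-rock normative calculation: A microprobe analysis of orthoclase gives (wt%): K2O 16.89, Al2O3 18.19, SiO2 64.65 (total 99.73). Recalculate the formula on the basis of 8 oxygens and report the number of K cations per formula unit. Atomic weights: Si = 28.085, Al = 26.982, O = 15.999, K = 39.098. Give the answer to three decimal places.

1.001 K apfu

K2O (M=94.195): mol = 0.17931; K = 0.35862, O = 0.17931.
Al2O3 (M=101.961): mol = 0.17840; Al = 0.35680, O = 0.53520.
SiO2 (M=60.083): mol = 1.07601; Si = 1.07601, O = 2.15202.
ΣO = 2.86653; factor = 8/ΣO = 2.79083.
K apfu = 0.35862 × 2.79083 = 1.001.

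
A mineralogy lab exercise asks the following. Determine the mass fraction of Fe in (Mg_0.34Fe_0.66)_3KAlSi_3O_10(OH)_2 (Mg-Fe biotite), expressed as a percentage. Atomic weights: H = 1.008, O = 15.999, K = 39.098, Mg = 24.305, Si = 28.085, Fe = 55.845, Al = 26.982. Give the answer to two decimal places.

Molar mass of (Mg_0.34Fe_0.66)_3KAlSi_3O_10(OH)_2: 1.02*24.305 + 1.98*55.845 + 1*39.098 + 1*26.982 + 3*28.085 + 12*15.999 + 2*1.008 = 479.703 g/mol.
Mass of Fe per formula unit: 1.98 × 55.845 = 110.573 g.
Weight fraction Fe = 110.573 / 479.703 = 0.2305.

23.05 wt%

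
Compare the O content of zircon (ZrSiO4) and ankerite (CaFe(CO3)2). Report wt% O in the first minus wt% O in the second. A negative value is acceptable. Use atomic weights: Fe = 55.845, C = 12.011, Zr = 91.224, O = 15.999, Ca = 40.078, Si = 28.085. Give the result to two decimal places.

-9.54 percentage points

O in ZrSiO4: molar mass 183.305 g/mol; 4×15.999 = 63.996 g → 34.91 wt%.
O in CaFe(CO3)2: molar mass 215.939 g/mol; 6×15.999 = 95.994 g → 44.45 wt%.
Difference = 34.91 − 44.45 = -9.54 percentage points.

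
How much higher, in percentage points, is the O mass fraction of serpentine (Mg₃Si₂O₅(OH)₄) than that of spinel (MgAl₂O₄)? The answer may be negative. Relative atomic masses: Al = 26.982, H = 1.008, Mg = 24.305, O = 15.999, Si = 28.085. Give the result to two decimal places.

First mineral: 143.991 g O in 277.108 g formula = 51.96 wt% O.
Second mineral: 63.996 g O in 142.265 g formula = 44.98 wt% O.
51.96% − 44.98% gives a difference of 6.98 percentage points.

6.98 percentage points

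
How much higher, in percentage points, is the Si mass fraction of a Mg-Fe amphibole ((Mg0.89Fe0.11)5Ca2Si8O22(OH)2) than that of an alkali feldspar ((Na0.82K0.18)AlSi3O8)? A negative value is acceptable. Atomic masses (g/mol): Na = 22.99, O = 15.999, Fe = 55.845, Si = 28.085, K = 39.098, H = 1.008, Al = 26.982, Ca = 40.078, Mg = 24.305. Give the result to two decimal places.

First mineral: 224.680 g Si in 829.700 g formula = 27.08 wt% Si.
Second mineral: 84.255 g Si in 265.118 g formula = 31.78 wt% Si.
27.08% − 31.78% gives a difference of -4.70 percentage points.

-4.70 percentage points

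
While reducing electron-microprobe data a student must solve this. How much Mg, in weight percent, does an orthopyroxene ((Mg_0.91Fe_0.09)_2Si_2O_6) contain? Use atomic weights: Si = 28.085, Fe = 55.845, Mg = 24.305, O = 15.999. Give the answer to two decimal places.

21.43 weight percent

Molar mass of (Mg_0.91Fe_0.09)_2Si_2O_6: 1.82*24.305 + 0.18*55.845 + 2*28.085 + 6*15.999 = 206.451 g/mol.
Mass of Mg per formula unit: 1.82 × 24.305 = 44.235 g.
Weight fraction Mg = 44.235 / 206.451 = 0.2143.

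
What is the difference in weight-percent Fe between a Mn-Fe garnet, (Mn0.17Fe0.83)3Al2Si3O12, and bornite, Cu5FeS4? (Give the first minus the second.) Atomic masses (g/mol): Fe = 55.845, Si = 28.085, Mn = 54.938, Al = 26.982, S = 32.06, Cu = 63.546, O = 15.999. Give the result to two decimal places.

M((Mn0.17Fe0.83)3Al2Si3O12) = 497.279 g/mol, so wt% Fe = 139.054/497.279 × 100 = 27.96%.
M(Cu5FeS4) = 501.815 g/mol, so wt% Fe = 55.845/501.815 × 100 = 11.13%.
27.96 − 11.13 = 16.83 pp.

16.83 percentage points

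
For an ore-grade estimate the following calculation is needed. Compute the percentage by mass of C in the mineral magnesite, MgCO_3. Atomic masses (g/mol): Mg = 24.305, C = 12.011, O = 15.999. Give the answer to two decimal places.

14.25 mass %

Molar mass of MgCO_3: 1*24.305 + 1*12.011 + 3*15.999 = 84.313 g/mol.
Mass of C per formula unit: 1 × 12.011 = 12.011 g.
Weight fraction C = 12.011 / 84.313 = 0.1425.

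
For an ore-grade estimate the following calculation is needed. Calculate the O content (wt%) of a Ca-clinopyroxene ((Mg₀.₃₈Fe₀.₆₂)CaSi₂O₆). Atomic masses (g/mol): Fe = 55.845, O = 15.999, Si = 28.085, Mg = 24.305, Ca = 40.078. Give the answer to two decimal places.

Formula mass = 0.38·24.305 + 0.62·55.845 + 1·40.078 + 2·28.085 + 6·15.999 = 236.102 g/mol, of which 95.994 g is O.
So O makes up 95.994/236.102 = 0.4066 of the mass, i.e. 40.66%.

40.66 wt%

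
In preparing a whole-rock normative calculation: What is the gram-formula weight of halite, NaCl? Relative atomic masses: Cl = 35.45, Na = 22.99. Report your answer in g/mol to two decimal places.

Na: 1 × 22.99 = 22.9900
Cl: 1 × 35.45 = 35.4500
Summing the contributions gives the formula mass.

58.44 g/mol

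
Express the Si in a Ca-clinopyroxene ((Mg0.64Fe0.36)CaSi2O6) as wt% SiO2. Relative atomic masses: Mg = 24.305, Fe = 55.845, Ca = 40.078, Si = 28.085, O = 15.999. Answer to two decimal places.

52.73 wt%

Molar mass of (Mg0.64Fe0.36)CaSi2O6 = 0.64·24.305 + 0.36·55.845 + 1·40.078 + 2·28.085 + 6·15.999 = 227.901 g/mol.
Each formula unit contains 2 Si, equivalent to 2/1 = 2.0000 mol SiO2.
M(SiO2) = 1×28.085 + 2×15.999 = 60.083 g/mol.
Mass of SiO2 per formula unit = 2.0000 × 60.083 = 120.166 g.
SiO2 wt% = 120.166 / 227.901 × 100 = 52.73%.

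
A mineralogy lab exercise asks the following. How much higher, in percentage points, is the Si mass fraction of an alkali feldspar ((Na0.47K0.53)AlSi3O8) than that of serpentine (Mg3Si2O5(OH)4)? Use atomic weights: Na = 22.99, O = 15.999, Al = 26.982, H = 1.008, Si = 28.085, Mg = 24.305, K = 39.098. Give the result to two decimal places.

First mineral: 84.255 g Si in 270.756 g formula = 31.12 wt% Si.
Second mineral: 56.170 g Si in 277.108 g formula = 20.27 wt% Si.
31.12% − 20.27% gives a difference of 10.85 percentage points.

10.85 percentage points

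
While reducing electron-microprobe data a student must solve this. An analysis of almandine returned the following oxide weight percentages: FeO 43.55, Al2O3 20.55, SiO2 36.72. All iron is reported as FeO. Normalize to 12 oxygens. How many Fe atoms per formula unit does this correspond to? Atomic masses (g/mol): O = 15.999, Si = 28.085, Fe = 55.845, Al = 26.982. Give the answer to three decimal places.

2.990 Fe apfu

FeO: 43.55/71.844 = 0.60617 mol → 0.60617 mol Fe, 0.60617 mol O.
Al2O3: 20.55/101.961 = 0.20155 mol → 0.40310 mol Al, 0.60465 mol O.
SiO2: 36.72/60.083 = 0.61115 mol → 0.61115 mol Si, 1.22230 mol O.
Total oxygen = 2.43312 mol. Normalization factor = 12/2.43312 = 4.93194.
Fe per 12 O = 0.60617 × 4.93194 = 2.990.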